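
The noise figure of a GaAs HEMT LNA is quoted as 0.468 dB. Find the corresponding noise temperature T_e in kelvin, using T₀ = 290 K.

F = 10^(0.468/10) = 1.11378
T_e = (F − 1)·T₀ = (1.11378 − 1) × 290 = 33.0 K

33.0 K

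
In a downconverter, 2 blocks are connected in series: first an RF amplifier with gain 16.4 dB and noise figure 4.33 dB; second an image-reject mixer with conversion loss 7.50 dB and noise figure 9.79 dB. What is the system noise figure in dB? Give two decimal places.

4.63 dB

Convert to linear (a loss of L dB is a gain of −L dB): F_i = 10^(NF_i/10), G_i = 10^(G_i,dB/10)
  Stage 1: F_1 = 10^(4.33/10) = 2.710, G_1 = 10^(16.4/10) = 43.65
  Stage 2: F_2 = 10^(9.79/10) = 9.528, G_2 = 10^(−7.50/10) = 0.1778
Friis cascade:
  F = 2.710 + (9.528 − 1)/43.65 = 2.906
NF = 10 log₁₀(2.906) = 4.63 dB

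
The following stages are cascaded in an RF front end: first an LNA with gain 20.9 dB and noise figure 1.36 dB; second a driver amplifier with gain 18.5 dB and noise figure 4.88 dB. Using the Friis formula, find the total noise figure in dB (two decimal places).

Convert to linear (a loss of L dB is a gain of −L dB): F_i = 10^(NF_i/10), G_i = 10^(G_i,dB/10)
  Stage 1: F_1 = 10^(1.36/10) = 1.368, G_1 = 10^(20.9/10) = 123.0
  Stage 2: F_2 = 10^(4.88/10) = 3.076, G_2 = 10^(18.5/10) = 70.79
Friis cascade:
  F = 1.368 + (3.076 − 1)/123.0 = 1.385
NF = 10 log₁₀(1.385) = 1.41 dB

1.41 dB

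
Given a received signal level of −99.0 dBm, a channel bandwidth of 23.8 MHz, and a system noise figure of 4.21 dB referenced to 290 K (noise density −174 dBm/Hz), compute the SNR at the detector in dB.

−3.0 dB

Noise floor: N = −174 + 10 log₁₀(B) + NF
10 log₁₀(2.38×10⁷) = 73.77 dB
N = −174 + 73.77 + 4.21 = −96.02 dBm
SNR = P_sig − N = −99.0 − (−96.02) = −2.98 dB → −3.0 dB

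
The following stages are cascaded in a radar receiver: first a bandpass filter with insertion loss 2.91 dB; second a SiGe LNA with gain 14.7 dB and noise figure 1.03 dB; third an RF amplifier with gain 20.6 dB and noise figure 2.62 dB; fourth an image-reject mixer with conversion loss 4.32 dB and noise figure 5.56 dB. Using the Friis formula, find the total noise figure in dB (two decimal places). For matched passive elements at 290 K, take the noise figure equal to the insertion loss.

4.04 dB

Convert to linear (a loss of L dB is a gain of −L dB): F_i = 10^(NF_i/10), G_i = 10^(G_i,dB/10)
  Stage 1: F_1 = 10^(2.91/10) = 1.954, G_1 = 10^(−2.91/10) = 0.5117
  Stage 2: F_2 = 10^(1.03/10) = 1.268, G_2 = 10^(14.7/10) = 29.51
  Stage 3: F_3 = 10^(2.62/10) = 1.828, G_3 = 10^(20.6/10) = 114.8
  Stage 4: F_4 = 10^(5.56/10) = 3.597, G_4 = 10^(−4.32/10) = 0.3698
Friis cascade:
  F = 1.954 + (1.268 − 1)/0.5117 + (1.828 − 1)/15.10 + (3.597 − 1)/1734 = 2.534
NF = 10 log₁₀(2.534) = 4.04 dB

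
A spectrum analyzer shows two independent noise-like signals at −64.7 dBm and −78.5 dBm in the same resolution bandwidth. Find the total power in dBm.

−64.5 dBm

Convert to linear, add, convert back:
P₁ = 3.39×10⁻¹⁰ W, P₂ = 1.41×10⁻¹¹ W
P_tot = 3.53×10⁻¹⁰ W → 10 log₁₀(P_tot / 10⁻³) = −64.5 dBm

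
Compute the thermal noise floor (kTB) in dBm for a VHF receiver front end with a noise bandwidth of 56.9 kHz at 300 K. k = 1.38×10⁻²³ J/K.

P_n = kTB = 1.38×10⁻²³ × 300 × 5.69×10⁴ = 2.36×10⁻¹⁶ W
In dBm: 10 log₁₀(2.36×10⁻¹⁶ / 10⁻³) = −126.3 dBm

−126.3 dBm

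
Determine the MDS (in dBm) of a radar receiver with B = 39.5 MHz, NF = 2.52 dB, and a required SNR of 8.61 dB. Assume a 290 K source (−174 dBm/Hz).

−86.9 dBm

Sensitivity = −174 + 10 log₁₀(B) + NF + SNR_min
= −174 + 75.97 + 2.52 + 8.61
= −86.90 dBm → −86.9 dBm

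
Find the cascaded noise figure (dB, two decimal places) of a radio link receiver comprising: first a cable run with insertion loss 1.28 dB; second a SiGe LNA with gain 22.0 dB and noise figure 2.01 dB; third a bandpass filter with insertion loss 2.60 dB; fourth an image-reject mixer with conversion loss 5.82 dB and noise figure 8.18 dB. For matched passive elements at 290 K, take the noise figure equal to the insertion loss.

3.48 dB

Convert to linear (a loss of L dB is a gain of −L dB): F_i = 10^(NF_i/10), G_i = 10^(G_i,dB/10)
  Stage 1: F_1 = 10^(1.28/10) = 1.343, G_1 = 10^(−1.28/10) = 0.7447
  Stage 2: F_2 = 10^(2.01/10) = 1.589, G_2 = 10^(22.0/10) = 158.5
  Stage 3: F_3 = 10^(2.60/10) = 1.820, G_3 = 10^(−2.60/10) = 0.5495
  Stage 4: F_4 = 10^(8.18/10) = 6.577, G_4 = 10^(−5.82/10) = 0.2618
Friis cascade:
  F = 1.343 + (1.589 − 1)/0.7447 + (1.820 − 1)/118.0 + (6.577 − 1)/64.86 = 2.226
NF = 10 log₁₀(2.226) = 3.48 dB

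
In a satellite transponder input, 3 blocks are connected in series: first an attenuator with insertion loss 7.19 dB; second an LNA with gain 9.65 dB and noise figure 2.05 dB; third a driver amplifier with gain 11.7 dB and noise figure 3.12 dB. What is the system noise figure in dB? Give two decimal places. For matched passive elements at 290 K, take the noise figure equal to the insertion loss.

9.54 dB

Convert to linear (a loss of L dB is a gain of −L dB): F_i = 10^(NF_i/10), G_i = 10^(G_i,dB/10)
  Stage 1: F_1 = 10^(7.19/10) = 5.236, G_1 = 10^(−7.19/10) = 0.1910
  Stage 2: F_2 = 10^(2.05/10) = 1.603, G_2 = 10^(9.65/10) = 9.226
  Stage 3: F_3 = 10^(3.12/10) = 2.051, G_3 = 10^(11.7/10) = 14.79
Friis cascade:
  F = 5.236 + (1.603 − 1)/0.1910 + (2.051 − 1)/1.762 = 8.991
NF = 10 log₁₀(8.991) = 9.54 dB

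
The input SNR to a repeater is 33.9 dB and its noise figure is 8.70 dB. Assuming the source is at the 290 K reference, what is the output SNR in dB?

25.20 dB

By definition F = SNR_in/SNR_out, so in dB: SNR_out = SNR_in − NF
SNR_out = 33.9 − 8.70 = 25.20 dB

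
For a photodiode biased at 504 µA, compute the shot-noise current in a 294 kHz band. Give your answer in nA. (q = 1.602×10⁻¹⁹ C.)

I_n = √(2qI·B)
2qI·B = 2 × 1.602×10⁻¹⁹ × 5.04×10⁻⁴ × 2.94×10⁵ = 4.75×10⁻¹⁷ A²
I_n = √(4.75×10⁻¹⁷) = 6.89×10⁻⁹ A = 6.89 nA

6.89 nA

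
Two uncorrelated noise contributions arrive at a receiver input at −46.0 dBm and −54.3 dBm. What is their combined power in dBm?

Convert to linear, add, convert back:
P₁ = 2.51×10⁻⁸ W, P₂ = 3.72×10⁻⁹ W
P_tot = 2.88×10⁻⁸ W → 10 log₁₀(P_tot / 10⁻³) = −45.4 dBm

−45.4 dBm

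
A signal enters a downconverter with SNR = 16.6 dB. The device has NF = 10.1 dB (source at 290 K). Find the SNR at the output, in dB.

6.5 dB

By definition F = SNR_in/SNR_out, so in dB: SNR_out = SNR_in − NF
SNR_out = 16.6 − 10.1 = 6.5 dB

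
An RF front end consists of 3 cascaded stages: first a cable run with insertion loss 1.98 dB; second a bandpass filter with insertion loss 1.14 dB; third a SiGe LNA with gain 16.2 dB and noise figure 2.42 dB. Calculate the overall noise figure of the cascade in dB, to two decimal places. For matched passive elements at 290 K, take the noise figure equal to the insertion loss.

5.54 dB

Convert to linear (a loss of L dB is a gain of −L dB): F_i = 10^(NF_i/10), G_i = 10^(G_i,dB/10)
  Stage 1: F_1 = 10^(1.98/10) = 1.578, G_1 = 10^(−1.98/10) = 0.6339
  Stage 2: F_2 = 10^(1.14/10) = 1.300, G_2 = 10^(−1.14/10) = 0.7691
  Stage 3: F_3 = 10^(2.42/10) = 1.746, G_3 = 10^(16.2/10) = 41.69
Friis cascade:
  F = 1.578 + (1.300 − 1)/0.6339 + (1.746 − 1)/0.4875 = 3.581
NF = 10 log₁₀(3.581) = 5.54 dB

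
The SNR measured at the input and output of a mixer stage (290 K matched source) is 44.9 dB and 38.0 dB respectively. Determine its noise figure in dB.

NF (dB) = SNR_in(dB) − SNR_out(dB) when the source is at T₀
NF = 44.9 − 38.0 = 6.9 dB

6.9 dB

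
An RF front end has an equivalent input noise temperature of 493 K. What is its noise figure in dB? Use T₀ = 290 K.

4.31 dB

F = 1 + T_e/T₀ = 1 + 493/290 = 2.7
NF = 10 log₁₀(2.7) = 4.31 dB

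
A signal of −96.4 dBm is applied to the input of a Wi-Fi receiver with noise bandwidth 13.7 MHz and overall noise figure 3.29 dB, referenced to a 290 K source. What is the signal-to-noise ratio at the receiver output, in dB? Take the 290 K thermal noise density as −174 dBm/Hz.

Noise floor: N = −174 + 10 log₁₀(B) + NF
10 log₁₀(1.37×10⁷) = 71.37 dB
N = −174 + 71.37 + 3.29 = −99.34 dBm
SNR = P_sig − N = −96.4 − (−99.34) = 2.94 dB → 2.9 dB

2.9 dB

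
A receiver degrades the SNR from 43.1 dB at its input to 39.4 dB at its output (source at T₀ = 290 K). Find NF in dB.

NF (dB) = SNR_in(dB) − SNR_out(dB) when the source is at T₀
NF = 43.1 − 39.4 = 3.7 dB

3.7 dB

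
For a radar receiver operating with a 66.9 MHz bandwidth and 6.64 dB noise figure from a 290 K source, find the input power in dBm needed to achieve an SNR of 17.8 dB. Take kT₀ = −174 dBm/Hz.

Sensitivity = −174 + 10 log₁₀(B) + NF + SNR_min
= −174 + 78.25 + 6.64 + 17.8
= −71.31 dBm → −71.3 dBm

−71.3 dBm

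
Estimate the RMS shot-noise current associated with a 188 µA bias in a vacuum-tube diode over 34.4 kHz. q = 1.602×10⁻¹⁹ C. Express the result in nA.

1.44 nA

I_n = √(2qI·B)
2qI·B = 2 × 1.602×10⁻¹⁹ × 1.88×10⁻⁴ × 3.44×10⁴ = 2.07×10⁻¹⁸ A²
I_n = √(2.07×10⁻¹⁸) = 1.44×10⁻⁹ A = 1.44 nA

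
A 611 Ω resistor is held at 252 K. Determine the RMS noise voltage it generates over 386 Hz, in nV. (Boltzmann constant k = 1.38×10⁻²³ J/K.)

V_n = √(4kTRB)
4kTRB = 4 × 1.38×10⁻²³ × 252 × 6.11×10² × 3.86×10² = 3.28×10⁻¹⁵ V²
V_n = √(3.28×10⁻¹⁵) = 5.73×10⁻⁸ V = 57.3 nV

57.3 nV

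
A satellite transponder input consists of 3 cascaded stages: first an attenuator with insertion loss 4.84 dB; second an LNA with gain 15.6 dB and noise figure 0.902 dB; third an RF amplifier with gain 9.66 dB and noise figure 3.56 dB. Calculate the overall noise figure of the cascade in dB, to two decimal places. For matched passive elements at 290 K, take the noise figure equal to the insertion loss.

Convert to linear (a loss of L dB is a gain of −L dB): F_i = 10^(NF_i/10), G_i = 10^(G_i,dB/10)
  Stage 1: F_1 = 10^(4.84/10) = 3.048, G_1 = 10^(−4.84/10) = 0.3281
  Stage 2: F_2 = 10^(0.902/10) = 1.231, G_2 = 10^(15.6/10) = 36.31
  Stage 3: F_3 = 10^(3.56/10) = 2.270, G_3 = 10^(9.66/10) = 9.247
Friis cascade:
  F = 3.048 + (1.231 − 1)/0.3281 + (2.270 − 1)/11.91 = 3.858
NF = 10 log₁₀(3.858) = 5.86 dB

5.86 dB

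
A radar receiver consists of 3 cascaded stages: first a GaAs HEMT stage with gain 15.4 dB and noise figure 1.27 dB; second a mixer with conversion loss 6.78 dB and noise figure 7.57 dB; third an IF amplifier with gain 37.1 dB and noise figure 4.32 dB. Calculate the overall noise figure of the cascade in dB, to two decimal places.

2.33 dB

Convert to linear (a loss of L dB is a gain of −L dB): F_i = 10^(NF_i/10), G_i = 10^(G_i,dB/10)
  Stage 1: F_1 = 10^(1.27/10) = 1.340, G_1 = 10^(15.4/10) = 34.67
  Stage 2: F_2 = 10^(7.57/10) = 5.715, G_2 = 10^(−6.78/10) = 0.2099
  Stage 3: F_3 = 10^(4.32/10) = 2.704, G_3 = 10^(37.1/10) = 5129
Friis cascade:
  F = 1.340 + (5.715 − 1)/34.67 + (2.704 − 1)/7.278 = 1.710
NF = 10 log₁₀(1.710) = 2.33 dB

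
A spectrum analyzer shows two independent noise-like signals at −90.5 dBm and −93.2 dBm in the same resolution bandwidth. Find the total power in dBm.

Convert to linear, add, convert back:
P₁ = 8.91×10⁻¹³ W, P₂ = 4.79×10⁻¹³ W
P_tot = 1.37×10⁻¹² W → 10 log₁₀(P_tot / 10⁻³) = −88.6 dBm

−88.6 dBm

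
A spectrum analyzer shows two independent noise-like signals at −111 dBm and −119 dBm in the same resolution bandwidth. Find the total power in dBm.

Convert to linear, add, convert back:
P₁ = 7.94×10⁻¹⁵ W, P₂ = 1.26×10⁻¹⁵ W
P_tot = 9.20×10⁻¹⁵ W → 10 log₁₀(P_tot / 10⁻³) = −110.4 dBm

−110.4 dBm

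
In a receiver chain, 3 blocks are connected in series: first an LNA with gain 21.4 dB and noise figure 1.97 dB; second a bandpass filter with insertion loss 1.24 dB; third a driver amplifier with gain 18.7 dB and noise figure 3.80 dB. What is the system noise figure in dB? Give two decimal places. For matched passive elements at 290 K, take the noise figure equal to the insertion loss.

2.01 dB

Convert to linear (a loss of L dB is a gain of −L dB): F_i = 10^(NF_i/10), G_i = 10^(G_i,dB/10)
  Stage 1: F_1 = 10^(1.97/10) = 1.574, G_1 = 10^(21.4/10) = 138.0
  Stage 2: F_2 = 10^(1.24/10) = 1.330, G_2 = 10^(−1.24/10) = 0.7516
  Stage 3: F_3 = 10^(3.80/10) = 2.399, G_3 = 10^(18.7/10) = 74.13
Friis cascade:
  F = 1.574 + (1.330 − 1)/138.0 + (2.399 − 1)/103.8 = 1.590
NF = 10 log₁₀(1.590) = 2.01 dB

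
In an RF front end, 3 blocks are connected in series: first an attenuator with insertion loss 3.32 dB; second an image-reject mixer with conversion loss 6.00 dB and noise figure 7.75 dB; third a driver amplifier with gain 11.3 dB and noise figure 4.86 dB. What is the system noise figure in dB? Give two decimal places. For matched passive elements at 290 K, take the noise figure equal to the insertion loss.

14.83 dB

Convert to linear (a loss of L dB is a gain of −L dB): F_i = 10^(NF_i/10), G_i = 10^(G_i,dB/10)
  Stage 1: F_1 = 10^(3.32/10) = 2.148, G_1 = 10^(−3.32/10) = 0.4656
  Stage 2: F_2 = 10^(7.75/10) = 5.957, G_2 = 10^(−6.00/10) = 0.2512
  Stage 3: F_3 = 10^(4.86/10) = 3.062, G_3 = 10^(11.3/10) = 13.49
Friis cascade:
  F = 2.148 + (5.957 − 1)/0.4656 + (3.062 − 1)/0.1169 = 30.42
NF = 10 log₁₀(30.42) = 14.83 dB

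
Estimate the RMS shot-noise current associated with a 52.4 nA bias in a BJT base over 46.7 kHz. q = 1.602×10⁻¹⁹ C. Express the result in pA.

I_n = √(2qI·B)
2qI·B = 2 × 1.602×10⁻¹⁹ × 5.24×10⁻⁸ × 4.67×10⁴ = 7.84×10⁻²² A²
I_n = √(7.84×10⁻²²) = 2.80×10⁻¹¹ A = 28.0 pA

28.0 pA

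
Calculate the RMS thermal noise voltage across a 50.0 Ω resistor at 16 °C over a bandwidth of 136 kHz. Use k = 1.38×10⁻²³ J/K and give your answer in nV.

T = 16 °C + 273.15 = 289.15 K
V_n = √(4kTRB)
4kTRB = 4 × 1.38×10⁻²³ × 289.15 × 5.00×10¹ × 1.36×10⁵ = 1.09×10⁻¹³ V²
V_n = √(1.09×10⁻¹³) = 3.29×10⁻⁷ V = 329 nV

329 nV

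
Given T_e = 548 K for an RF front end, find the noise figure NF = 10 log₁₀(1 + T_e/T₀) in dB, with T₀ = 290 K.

F = 1 + T_e/T₀ = 1 + 548/290 = 2.88966
NF = 10 log₁₀(2.88966) = 4.61 dB

4.61 dB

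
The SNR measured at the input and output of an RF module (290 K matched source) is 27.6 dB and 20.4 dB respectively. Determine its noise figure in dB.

NF (dB) = SNR_in(dB) − SNR_out(dB) when the source is at T₀
NF = 27.6 − 20.4 = 7.2 dB

7.2 dB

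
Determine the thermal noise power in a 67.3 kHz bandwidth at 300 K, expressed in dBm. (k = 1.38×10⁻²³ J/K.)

P_n = kTB = 1.38×10⁻²³ × 300 × 6.73×10⁴ = 2.79×10⁻¹⁶ W
In dBm: 10 log₁₀(2.79×10⁻¹⁶ / 10⁻³) = −125.5 dBm

−125.5 dBm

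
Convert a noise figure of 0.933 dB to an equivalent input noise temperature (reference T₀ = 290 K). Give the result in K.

69.5 K

F = 10^(0.933/10) = 1.23965
T_e = (F − 1)·T₀ = (1.23965 − 1) × 290 = 69.5 K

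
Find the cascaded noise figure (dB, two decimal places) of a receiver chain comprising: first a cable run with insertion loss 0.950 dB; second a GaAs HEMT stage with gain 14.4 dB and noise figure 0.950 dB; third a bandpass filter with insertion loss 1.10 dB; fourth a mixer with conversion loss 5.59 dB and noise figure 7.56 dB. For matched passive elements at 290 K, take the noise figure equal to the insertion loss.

2.64 dB

Convert to linear (a loss of L dB is a gain of −L dB): F_i = 10^(NF_i/10), G_i = 10^(G_i,dB/10)
  Stage 1: F_1 = 10^(0.950/10) = 1.245, G_1 = 10^(−0.950/10) = 0.8035
  Stage 2: F_2 = 10^(0.950/10) = 1.245, G_2 = 10^(14.4/10) = 27.54
  Stage 3: F_3 = 10^(1.10/10) = 1.288, G_3 = 10^(−1.10/10) = 0.7762
  Stage 4: F_4 = 10^(7.56/10) = 5.702, G_4 = 10^(−5.59/10) = 0.2761
Friis cascade:
  F = 1.245 + (1.245 − 1)/0.8035 + (1.288 − 1)/22.13 + (5.702 − 1)/17.18 = 1.836
NF = 10 log₁₀(1.836) = 2.64 dB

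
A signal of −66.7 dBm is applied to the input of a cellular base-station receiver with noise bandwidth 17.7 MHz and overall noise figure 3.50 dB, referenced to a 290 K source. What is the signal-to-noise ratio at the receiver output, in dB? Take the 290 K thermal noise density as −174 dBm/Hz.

Noise floor: N = −174 + 10 log₁₀(B) + NF
10 log₁₀(1.77×10⁷) = 72.48 dB
N = −174 + 72.48 + 3.50 = −98.02 dBm
SNR = P_sig − N = −66.7 − (−98.02) = 31.32 dB → 31.3 dB

31.3 dB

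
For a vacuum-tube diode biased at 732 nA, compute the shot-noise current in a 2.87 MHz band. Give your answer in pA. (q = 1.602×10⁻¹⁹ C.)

I_n = √(2qI·B)
2qI·B = 2 × 1.602×10⁻¹⁹ × 7.32×10⁻⁷ × 2.87×10⁶ = 6.73×10⁻¹⁹ A²
I_n = √(6.73×10⁻¹⁹) = 8.20×10⁻¹⁰ A = 820 pA

820 pA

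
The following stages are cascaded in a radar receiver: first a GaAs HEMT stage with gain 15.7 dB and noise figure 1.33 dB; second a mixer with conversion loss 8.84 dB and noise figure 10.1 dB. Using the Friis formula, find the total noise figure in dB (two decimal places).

Convert to linear (a loss of L dB is a gain of −L dB): F_i = 10^(NF_i/10), G_i = 10^(G_i,dB/10)
  Stage 1: F_1 = 10^(1.33/10) = 1.358, G_1 = 10^(15.7/10) = 37.15
  Stage 2: F_2 = 10^(10.1/10) = 10.23, G_2 = 10^(−8.84/10) = 0.1306
Friis cascade:
  F = 1.358 + (10.23 − 1)/37.15 = 1.607
NF = 10 log₁₀(1.607) = 2.06 dB

2.06 dB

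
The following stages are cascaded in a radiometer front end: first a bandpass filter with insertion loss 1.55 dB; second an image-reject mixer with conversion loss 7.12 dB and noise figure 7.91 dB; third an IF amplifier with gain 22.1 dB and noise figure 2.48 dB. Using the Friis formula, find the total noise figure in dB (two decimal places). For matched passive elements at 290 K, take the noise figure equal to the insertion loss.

11.61 dB

Convert to linear (a loss of L dB is a gain of −L dB): F_i = 10^(NF_i/10), G_i = 10^(G_i,dB/10)
  Stage 1: F_1 = 10^(1.55/10) = 1.429, G_1 = 10^(−1.55/10) = 0.6998
  Stage 2: F_2 = 10^(7.91/10) = 6.180, G_2 = 10^(−7.12/10) = 0.1941
  Stage 3: F_3 = 10^(2.48/10) = 1.770, G_3 = 10^(22.1/10) = 162.2
Friis cascade:
  F = 1.429 + (6.180 − 1)/0.6998 + (1.770 − 1)/0.1358 = 14.50
NF = 10 log₁₀(14.50) = 11.61 dB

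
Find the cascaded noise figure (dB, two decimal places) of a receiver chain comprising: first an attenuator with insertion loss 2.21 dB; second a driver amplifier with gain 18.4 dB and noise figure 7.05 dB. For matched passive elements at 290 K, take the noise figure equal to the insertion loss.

9.26 dB

Convert to linear (a loss of L dB is a gain of −L dB): F_i = 10^(NF_i/10), G_i = 10^(G_i,dB/10)
  Stage 1: F_1 = 10^(2.21/10) = 1.663, G_1 = 10^(−2.21/10) = 0.6012
  Stage 2: F_2 = 10^(7.05/10) = 5.070, G_2 = 10^(18.4/10) = 69.18
Friis cascade:
  F = 1.663 + (5.070 − 1)/0.6012 = 8.433
NF = 10 log₁₀(8.433) = 9.26 dB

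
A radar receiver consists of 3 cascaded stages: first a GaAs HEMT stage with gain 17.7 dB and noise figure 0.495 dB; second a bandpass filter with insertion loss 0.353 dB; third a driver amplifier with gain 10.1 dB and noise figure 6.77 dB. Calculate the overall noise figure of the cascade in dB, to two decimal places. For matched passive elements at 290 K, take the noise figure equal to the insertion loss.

Convert to linear (a loss of L dB is a gain of −L dB): F_i = 10^(NF_i/10), G_i = 10^(G_i,dB/10)
  Stage 1: F_1 = 10^(0.495/10) = 1.121, G_1 = 10^(17.7/10) = 58.88
  Stage 2: F_2 = 10^(0.353/10) = 1.085, G_2 = 10^(−0.353/10) = 0.9219
  Stage 3: F_3 = 10^(6.77/10) = 4.753, G_3 = 10^(10.1/10) = 10.23
Friis cascade:
  F = 1.121 + (1.085 − 1)/58.88 + (4.753 − 1)/54.29 = 1.191
NF = 10 log₁₀(1.191) = 0.76 dB

0.76 dB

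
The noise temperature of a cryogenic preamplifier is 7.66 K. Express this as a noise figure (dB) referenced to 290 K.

F = 1 + T_e/T₀ = 1 + 7.66/290 = 1.02641
NF = 10 log₁₀(1.02641) = 0.113 dB

0.113 dB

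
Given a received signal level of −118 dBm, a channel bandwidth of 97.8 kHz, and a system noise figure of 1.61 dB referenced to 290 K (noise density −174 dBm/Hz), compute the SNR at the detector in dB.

Noise floor: N = −174 + 10 log₁₀(B) + NF
10 log₁₀(9.78×10⁴) = 49.9 dB
N = −174 + 49.9 + 1.61 = −122.49 dBm
SNR = P_sig − N = −118 − (−122.49) = 4.49 dB → 4.5 dB

4.5 dB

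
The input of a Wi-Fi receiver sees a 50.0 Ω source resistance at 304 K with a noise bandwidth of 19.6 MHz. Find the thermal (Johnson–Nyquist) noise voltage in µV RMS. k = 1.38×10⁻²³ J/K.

V_n = √(4kTRB)
4kTRB = 4 × 1.38×10⁻²³ × 304 × 5.00×10¹ × 1.96×10⁷ = 1.64×10⁻¹¹ V²
V_n = √(1.64×10⁻¹¹) = 4.06×10⁻⁶ V = 4.06 µV

4.06 µV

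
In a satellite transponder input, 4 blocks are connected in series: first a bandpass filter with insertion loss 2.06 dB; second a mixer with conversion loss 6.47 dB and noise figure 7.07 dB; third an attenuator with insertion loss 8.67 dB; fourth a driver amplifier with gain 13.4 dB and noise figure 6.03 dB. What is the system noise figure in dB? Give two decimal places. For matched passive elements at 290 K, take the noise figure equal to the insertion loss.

23.25 dB

Convert to linear (a loss of L dB is a gain of −L dB): F_i = 10^(NF_i/10), G_i = 10^(G_i,dB/10)
  Stage 1: F_1 = 10^(2.06/10) = 1.607, G_1 = 10^(−2.06/10) = 0.6223
  Stage 2: F_2 = 10^(7.07/10) = 5.093, G_2 = 10^(−6.47/10) = 0.2254
  Stage 3: F_3 = 10^(8.67/10) = 7.362, G_3 = 10^(−8.67/10) = 0.1358
  Stage 4: F_4 = 10^(6.03/10) = 4.009, G_4 = 10^(13.4/10) = 21.88
Friis cascade:
  F = 1.607 + (5.093 − 1)/0.6223 + (7.362 − 1)/0.1403 + (4.009 − 1)/0.01905 = 211.4
NF = 10 log₁₀(211.4) = 23.25 dB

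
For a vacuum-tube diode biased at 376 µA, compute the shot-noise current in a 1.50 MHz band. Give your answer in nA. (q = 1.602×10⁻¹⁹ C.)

13.4 nA

I_n = √(2qI·B)
2qI·B = 2 × 1.602×10⁻¹⁹ × 3.76×10⁻⁴ × 1.50×10⁶ = 1.81×10⁻¹⁶ A²
I_n = √(1.81×10⁻¹⁶) = 1.34×10⁻⁸ A = 13.4 nA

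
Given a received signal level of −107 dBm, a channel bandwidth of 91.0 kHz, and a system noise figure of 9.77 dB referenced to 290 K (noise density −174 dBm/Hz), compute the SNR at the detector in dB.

Noise floor: N = −174 + 10 log₁₀(B) + NF
10 log₁₀(9.10×10⁴) = 49.59 dB
N = −174 + 49.59 + 9.77 = −114.64 dBm
SNR = P_sig − N = −107 − (−114.64) = 7.64 dB → 7.6 dB

7.6 dB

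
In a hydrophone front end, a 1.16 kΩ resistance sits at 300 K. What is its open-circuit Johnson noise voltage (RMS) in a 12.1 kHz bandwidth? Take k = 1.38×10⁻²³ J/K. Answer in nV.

482 nV

V_n = √(4kTRB)
4kTRB = 4 × 1.38×10⁻²³ × 300 × 1.16×10³ × 1.21×10⁴ = 2.32×10⁻¹³ V²
V_n = √(2.32×10⁻¹³) = 4.82×10⁻⁷ V = 482 nV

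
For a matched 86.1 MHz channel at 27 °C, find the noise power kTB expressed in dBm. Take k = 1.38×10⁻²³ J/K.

T = 27 °C + 273.15 = 300.15 K
P_n = kTB = 1.38×10⁻²³ × 300.15 × 8.61×10⁷ = 3.57×10⁻¹³ W
In dBm: 10 log₁₀(3.57×10⁻¹³ / 10⁻³) = −94.5 dBm

−94.5 dBm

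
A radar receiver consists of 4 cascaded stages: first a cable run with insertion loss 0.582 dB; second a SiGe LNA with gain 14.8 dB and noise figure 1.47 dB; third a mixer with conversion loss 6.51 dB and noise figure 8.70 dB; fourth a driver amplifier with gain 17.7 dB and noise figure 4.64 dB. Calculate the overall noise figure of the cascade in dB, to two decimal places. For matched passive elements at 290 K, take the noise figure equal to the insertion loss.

Convert to linear (a loss of L dB is a gain of −L dB): F_i = 10^(NF_i/10), G_i = 10^(G_i,dB/10)
  Stage 1: F_1 = 10^(0.582/10) = 1.143, G_1 = 10^(−0.582/10) = 0.8746
  Stage 2: F_2 = 10^(1.47/10) = 1.403, G_2 = 10^(14.8/10) = 30.20
  Stage 3: F_3 = 10^(8.70/10) = 7.413, G_3 = 10^(−6.51/10) = 0.2234
  Stage 4: F_4 = 10^(4.64/10) = 2.911, G_4 = 10^(17.7/10) = 58.88
Friis cascade:
  F = 1.143 + (1.403 − 1)/0.8746 + (7.413 − 1)/26.41 + (2.911 − 1)/5.899 = 2.171
NF = 10 log₁₀(2.171) = 3.37 dB

3.37 dB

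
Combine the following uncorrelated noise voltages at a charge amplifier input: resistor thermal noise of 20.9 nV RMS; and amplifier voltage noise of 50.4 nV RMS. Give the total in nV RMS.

Uncorrelated sources add in power (mean-square): V_tot = √(ΣV_i²)
V_tot = √[(2.09×10⁻⁸)² + (5.04×10⁻⁸)²] = 5.46×10⁻⁸ V = 54.6 nV

54.6 nV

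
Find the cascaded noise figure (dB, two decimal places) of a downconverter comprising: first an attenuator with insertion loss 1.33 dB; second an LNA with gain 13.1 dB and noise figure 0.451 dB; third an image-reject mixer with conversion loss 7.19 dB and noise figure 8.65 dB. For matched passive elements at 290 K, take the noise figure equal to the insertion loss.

Convert to linear (a loss of L dB is a gain of −L dB): F_i = 10^(NF_i/10), G_i = 10^(G_i,dB/10)
  Stage 1: F_1 = 10^(1.33/10) = 1.358, G_1 = 10^(−1.33/10) = 0.7362
  Stage 2: F_2 = 10^(0.451/10) = 1.109, G_2 = 10^(13.1/10) = 20.42
  Stage 3: F_3 = 10^(8.65/10) = 7.328, G_3 = 10^(−7.19/10) = 0.1910
Friis cascade:
  F = 1.358 + (1.109 − 1)/0.7362 + (7.328 − 1)/15.03 = 1.928
NF = 10 log₁₀(1.928) = 2.85 dB

2.85 dB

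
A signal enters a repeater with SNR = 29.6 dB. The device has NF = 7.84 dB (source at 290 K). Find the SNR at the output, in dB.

21.76 dB

By definition F = SNR_in/SNR_out, so in dB: SNR_out = SNR_in − NF
SNR_out = 29.6 − 7.84 = 21.76 dB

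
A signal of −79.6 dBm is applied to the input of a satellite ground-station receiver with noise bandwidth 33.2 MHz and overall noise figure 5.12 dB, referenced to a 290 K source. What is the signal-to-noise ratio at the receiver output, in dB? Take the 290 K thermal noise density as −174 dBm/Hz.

Noise floor: N = −174 + 10 log₁₀(B) + NF
10 log₁₀(3.32×10⁷) = 75.21 dB
N = −174 + 75.21 + 5.12 = −93.67 dBm
SNR = P_sig − N = −79.6 − (−93.67) = 14.07 dB → 14.1 dB

14.1 dB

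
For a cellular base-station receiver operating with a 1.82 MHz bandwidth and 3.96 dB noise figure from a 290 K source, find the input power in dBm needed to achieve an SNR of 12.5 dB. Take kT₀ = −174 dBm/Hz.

−94.9 dBm

Sensitivity = −174 + 10 log₁₀(B) + NF + SNR_min
= −174 + 62.6 + 3.96 + 12.5
= −94.94 dBm → −94.9 dBm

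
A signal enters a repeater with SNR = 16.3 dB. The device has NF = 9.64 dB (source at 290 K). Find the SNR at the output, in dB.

6.66 dB

By definition F = SNR_in/SNR_out, so in dB: SNR_out = SNR_in − NF
SNR_out = 16.3 − 9.64 = 6.66 dB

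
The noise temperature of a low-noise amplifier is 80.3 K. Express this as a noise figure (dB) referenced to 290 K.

F = 1 + T_e/T₀ = 1 + 80.3/290 = 1.2769
NF = 10 log₁₀(1.2769) = 1.06 dB

1.06 dB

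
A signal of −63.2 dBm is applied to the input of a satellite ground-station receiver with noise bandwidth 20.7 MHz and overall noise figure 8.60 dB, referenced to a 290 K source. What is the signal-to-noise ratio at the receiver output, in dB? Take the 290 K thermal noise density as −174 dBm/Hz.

Noise floor: N = −174 + 10 log₁₀(B) + NF
10 log₁₀(2.07×10⁷) = 73.16 dB
N = −174 + 73.16 + 8.60 = −92.24 dBm
SNR = P_sig − N = −63.2 − (−92.24) = 29.04 dB → 29.0 dB

29.0 dB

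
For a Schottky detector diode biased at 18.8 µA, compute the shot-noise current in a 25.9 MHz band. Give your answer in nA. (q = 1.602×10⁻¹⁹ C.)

I_n = √(2qI·B)
2qI·B = 2 × 1.602×10⁻¹⁹ × 1.88×10⁻⁵ × 2.59×10⁷ = 1.56×10⁻¹⁶ A²
I_n = √(1.56×10⁻¹⁶) = 1.25×10⁻⁸ A = 12.5 nA

12.5 nA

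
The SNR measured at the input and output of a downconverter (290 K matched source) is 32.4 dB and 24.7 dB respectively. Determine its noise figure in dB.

7.7 dB

NF (dB) = SNR_in(dB) − SNR_out(dB) when the source is at T₀
NF = 32.4 − 24.7 = 7.7 dB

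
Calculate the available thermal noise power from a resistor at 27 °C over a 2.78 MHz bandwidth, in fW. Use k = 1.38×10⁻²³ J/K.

11.5 fW

T = 27 °C + 273.15 = 300.15 K
P_n = kTB = 1.38×10⁻²³ × 300.15 × 2.78×10⁶ = 1.15×10⁻¹⁴ W = 11.5 fW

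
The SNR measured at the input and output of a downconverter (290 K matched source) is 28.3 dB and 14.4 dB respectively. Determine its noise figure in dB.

NF (dB) = SNR_in(dB) − SNR_out(dB) when the source is at T₀
NF = 28.3 − 14.4 = 13.9 dB

13.9 dB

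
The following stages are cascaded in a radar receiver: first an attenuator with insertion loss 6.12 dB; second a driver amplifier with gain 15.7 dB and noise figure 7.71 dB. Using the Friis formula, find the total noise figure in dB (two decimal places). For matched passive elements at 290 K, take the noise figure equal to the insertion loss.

13.83 dB

Convert to linear (a loss of L dB is a gain of −L dB): F_i = 10^(NF_i/10), G_i = 10^(G_i,dB/10)
  Stage 1: F_1 = 10^(6.12/10) = 4.093, G_1 = 10^(−6.12/10) = 0.2443
  Stage 2: F_2 = 10^(7.71/10) = 5.902, G_2 = 10^(15.7/10) = 37.15
Friis cascade:
  F = 4.093 + (5.902 − 1)/0.2443 = 24.15
NF = 10 log₁₀(24.15) = 13.83 dB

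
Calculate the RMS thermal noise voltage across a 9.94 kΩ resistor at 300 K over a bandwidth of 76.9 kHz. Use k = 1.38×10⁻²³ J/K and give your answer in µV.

V_n = √(4kTRB)
4kTRB = 4 × 1.38×10⁻²³ × 300 × 9.94×10³ × 7.69×10⁴ = 1.27×10⁻¹¹ V²
V_n = √(1.27×10⁻¹¹) = 3.56×10⁻⁶ V = 3.56 µV

3.56 µV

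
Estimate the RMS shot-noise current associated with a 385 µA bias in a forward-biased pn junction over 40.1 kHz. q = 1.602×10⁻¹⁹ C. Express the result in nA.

2.22 nA

I_n = √(2qI·B)
2qI·B = 2 × 1.602×10⁻¹⁹ × 3.85×10⁻⁴ × 4.01×10⁴ = 4.95×10⁻¹⁸ A²
I_n = √(4.95×10⁻¹⁸) = 2.22×10⁻⁹ A = 2.22 nA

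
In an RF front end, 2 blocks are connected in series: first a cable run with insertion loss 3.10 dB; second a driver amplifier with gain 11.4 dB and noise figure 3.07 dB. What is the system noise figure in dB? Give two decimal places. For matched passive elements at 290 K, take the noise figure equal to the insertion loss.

6.17 dB

Convert to linear (a loss of L dB is a gain of −L dB): F_i = 10^(NF_i/10), G_i = 10^(G_i,dB/10)
  Stage 1: F_1 = 10^(3.10/10) = 2.042, G_1 = 10^(−3.10/10) = 0.4898
  Stage 2: F_2 = 10^(3.07/10) = 2.028, G_2 = 10^(11.4/10) = 13.80
Friis cascade:
  F = 2.042 + (2.028 − 1)/0.4898 = 4.140
NF = 10 log₁₀(4.140) = 6.17 dB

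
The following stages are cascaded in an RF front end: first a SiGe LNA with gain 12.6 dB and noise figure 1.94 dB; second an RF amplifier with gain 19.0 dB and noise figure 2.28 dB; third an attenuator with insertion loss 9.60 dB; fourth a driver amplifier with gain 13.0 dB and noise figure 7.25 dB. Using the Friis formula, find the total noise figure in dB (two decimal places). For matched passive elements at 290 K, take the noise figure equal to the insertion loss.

Convert to linear (a loss of L dB is a gain of −L dB): F_i = 10^(NF_i/10), G_i = 10^(G_i,dB/10)
  Stage 1: F_1 = 10^(1.94/10) = 1.563, G_1 = 10^(12.6/10) = 18.20
  Stage 2: F_2 = 10^(2.28/10) = 1.690, G_2 = 10^(19.0/10) = 79.43
  Stage 3: F_3 = 10^(9.60/10) = 9.120, G_3 = 10^(−9.60/10) = 0.1096
  Stage 4: F_4 = 10^(7.25/10) = 5.309, G_4 = 10^(13.0/10) = 19.95
Friis cascade:
  F = 1.563 + (1.690 − 1)/18.20 + (9.120 − 1)/1445 + (5.309 − 1)/158.5 = 1.634
NF = 10 log₁₀(1.634) = 2.13 dB

2.13 dB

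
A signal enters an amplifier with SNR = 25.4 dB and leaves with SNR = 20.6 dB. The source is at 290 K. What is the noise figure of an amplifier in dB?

NF (dB) = SNR_in(dB) − SNR_out(dB) when the source is at T₀
NF = 25.4 − 20.6 = 4.8 dB

4.8 dB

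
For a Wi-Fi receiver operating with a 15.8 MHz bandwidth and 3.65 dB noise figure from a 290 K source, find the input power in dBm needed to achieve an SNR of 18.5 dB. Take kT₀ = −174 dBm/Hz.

−79.9 dBm

Sensitivity = −174 + 10 log₁₀(B) + NF + SNR_min
= −174 + 71.99 + 3.65 + 18.5
= −79.86 dBm → −79.9 dBm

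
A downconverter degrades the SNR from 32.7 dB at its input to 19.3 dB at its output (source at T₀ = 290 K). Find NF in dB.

NF (dB) = SNR_in(dB) − SNR_out(dB) when the source is at T₀
NF = 32.7 − 19.3 = 13.4 dB

13.4 dB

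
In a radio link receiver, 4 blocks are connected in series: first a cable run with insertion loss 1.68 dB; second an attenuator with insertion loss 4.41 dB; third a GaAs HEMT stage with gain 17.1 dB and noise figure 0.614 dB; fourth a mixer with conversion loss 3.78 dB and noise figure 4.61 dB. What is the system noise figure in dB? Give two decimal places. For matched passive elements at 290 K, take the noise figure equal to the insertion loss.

6.84 dB

Convert to linear (a loss of L dB is a gain of −L dB): F_i = 10^(NF_i/10), G_i = 10^(G_i,dB/10)
  Stage 1: F_1 = 10^(1.68/10) = 1.472, G_1 = 10^(−1.68/10) = 0.6792
  Stage 2: F_2 = 10^(4.41/10) = 2.761, G_2 = 10^(−4.41/10) = 0.3622
  Stage 3: F_3 = 10^(0.614/10) = 1.152, G_3 = 10^(17.1/10) = 51.29
  Stage 4: F_4 = 10^(4.61/10) = 2.891, G_4 = 10^(−3.78/10) = 0.4188
Friis cascade:
  F = 1.472 + (2.761 − 1)/0.6792 + (1.152 − 1)/0.2460 + (2.891 − 1)/12.62 = 4.831
NF = 10 log₁₀(4.831) = 6.84 dB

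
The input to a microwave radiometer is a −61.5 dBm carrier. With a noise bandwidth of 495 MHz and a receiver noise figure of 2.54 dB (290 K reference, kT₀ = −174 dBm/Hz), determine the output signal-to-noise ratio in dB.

23.0 dB

Noise floor: N = −174 + 10 log₁₀(B) + NF
10 log₁₀(4.95×10⁸) = 86.95 dB
N = −174 + 86.95 + 2.54 = −84.51 dBm
SNR = P_sig − N = −61.5 − (−84.51) = 23.01 dB → 23.0 dB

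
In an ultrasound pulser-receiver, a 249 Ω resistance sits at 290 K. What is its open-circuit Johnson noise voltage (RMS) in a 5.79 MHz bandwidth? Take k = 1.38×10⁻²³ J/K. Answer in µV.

V_n = √(4kTRB)
4kTRB = 4 × 1.38×10⁻²³ × 290 × 2.49×10² × 5.79×10⁶ = 2.31×10⁻¹¹ V²
V_n = √(2.31×10⁻¹¹) = 4.80×10⁻⁶ V = 4.80 µV

4.80 µV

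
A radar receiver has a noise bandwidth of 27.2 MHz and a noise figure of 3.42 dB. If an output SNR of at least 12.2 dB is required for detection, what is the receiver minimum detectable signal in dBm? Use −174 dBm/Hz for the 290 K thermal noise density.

Sensitivity = −174 + 10 log₁₀(B) + NF + SNR_min
= −174 + 74.35 + 3.42 + 12.2
= −84.03 dBm → −84.0 dBm

−84.0 dBm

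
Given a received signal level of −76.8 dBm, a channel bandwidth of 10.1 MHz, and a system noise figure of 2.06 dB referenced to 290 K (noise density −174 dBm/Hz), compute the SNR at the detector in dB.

Noise floor: N = −174 + 10 log₁₀(B) + NF
10 log₁₀(1.01×10⁷) = 70.04 dB
N = −174 + 70.04 + 2.06 = −101.90 dBm
SNR = P_sig − N = −76.8 − (−101.90) = 25.10 dB → 25.1 dB

25.1 dB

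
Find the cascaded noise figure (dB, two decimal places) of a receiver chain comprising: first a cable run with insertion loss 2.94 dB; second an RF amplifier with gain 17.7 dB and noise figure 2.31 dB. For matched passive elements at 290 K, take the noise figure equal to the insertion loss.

5.25 dB

Convert to linear (a loss of L dB is a gain of −L dB): F_i = 10^(NF_i/10), G_i = 10^(G_i,dB/10)
  Stage 1: F_1 = 10^(2.94/10) = 1.968, G_1 = 10^(−2.94/10) = 0.5082
  Stage 2: F_2 = 10^(2.31/10) = 1.702, G_2 = 10^(17.7/10) = 58.88
Friis cascade:
  F = 1.968 + (1.702 − 1)/0.5082 = 3.350
NF = 10 log₁₀(3.350) = 5.25 dB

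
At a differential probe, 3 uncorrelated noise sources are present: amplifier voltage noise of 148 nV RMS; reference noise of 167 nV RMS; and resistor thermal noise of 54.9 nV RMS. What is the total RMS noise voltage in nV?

230 nV

Uncorrelated sources add in power (mean-square): V_tot = √(ΣV_i²)
V_tot = √[(1.48×10⁻⁷)² + (1.67×10⁻⁷)² + (5.49×10⁻⁸)²] = 2.30×10⁻⁷ V = 230 nV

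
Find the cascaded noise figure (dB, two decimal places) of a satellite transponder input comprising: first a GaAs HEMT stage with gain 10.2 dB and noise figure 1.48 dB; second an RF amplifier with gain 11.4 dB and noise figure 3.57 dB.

Convert to linear (a loss of L dB is a gain of −L dB): F_i = 10^(NF_i/10), G_i = 10^(G_i,dB/10)
  Stage 1: F_1 = 10^(1.48/10) = 1.406, G_1 = 10^(10.2/10) = 10.47
  Stage 2: F_2 = 10^(3.57/10) = 2.275, G_2 = 10^(11.4/10) = 13.80
Friis cascade:
  F = 1.406 + (2.275 − 1)/10.47 = 1.528
NF = 10 log₁₀(1.528) = 1.84 dB

1.84 dB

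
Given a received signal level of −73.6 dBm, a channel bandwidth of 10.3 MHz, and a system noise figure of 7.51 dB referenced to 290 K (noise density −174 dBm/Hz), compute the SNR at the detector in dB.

Noise floor: N = −174 + 10 log₁₀(B) + NF
10 log₁₀(1.03×10⁷) = 70.13 dB
N = −174 + 70.13 + 7.51 = −96.36 dBm
SNR = P_sig − N = −73.6 − (−96.36) = 22.76 dB → 22.8 dB

22.8 dB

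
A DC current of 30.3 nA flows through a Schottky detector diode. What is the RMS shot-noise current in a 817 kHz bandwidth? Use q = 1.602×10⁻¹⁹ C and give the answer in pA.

I_n = √(2qI·B)
2qI·B = 2 × 1.602×10⁻¹⁹ × 3.03×10⁻⁸ × 8.17×10⁵ = 7.93×10⁻²¹ A²
I_n = √(7.93×10⁻²¹) = 8.91×10⁻¹¹ A = 89.1 pA

89.1 pA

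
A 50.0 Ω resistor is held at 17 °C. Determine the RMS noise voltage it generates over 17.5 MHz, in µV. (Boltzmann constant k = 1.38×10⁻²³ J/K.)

3.74 µV

T = 17 °C + 273.15 = 290.15 K
V_n = √(4kTRB)
4kTRB = 4 × 1.38×10⁻²³ × 290.15 × 5.00×10¹ × 1.75×10⁷ = 1.40×10⁻¹¹ V²
V_n = √(1.40×10⁻¹¹) = 3.74×10⁻⁶ V = 3.74 µV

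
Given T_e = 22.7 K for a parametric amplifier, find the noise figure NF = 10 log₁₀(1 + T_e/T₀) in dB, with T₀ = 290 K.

0.327 dB

F = 1 + T_e/T₀ = 1 + 22.7/290 = 1.07828
NF = 10 log₁₀(1.07828) = 0.327 dB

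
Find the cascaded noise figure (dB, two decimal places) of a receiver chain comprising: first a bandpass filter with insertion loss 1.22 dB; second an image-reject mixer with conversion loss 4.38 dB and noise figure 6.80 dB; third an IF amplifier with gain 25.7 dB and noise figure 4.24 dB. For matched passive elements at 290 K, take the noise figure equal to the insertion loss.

Convert to linear (a loss of L dB is a gain of −L dB): F_i = 10^(NF_i/10), G_i = 10^(G_i,dB/10)
  Stage 1: F_1 = 10^(1.22/10) = 1.324, G_1 = 10^(−1.22/10) = 0.7551
  Stage 2: F_2 = 10^(6.80/10) = 4.786, G_2 = 10^(−4.38/10) = 0.3648
  Stage 3: F_3 = 10^(4.24/10) = 2.655, G_3 = 10^(25.7/10) = 371.5
Friis cascade:
  F = 1.324 + (4.786 − 1)/0.7551 + (2.655 − 1)/0.2754 = 12.35
NF = 10 log₁₀(12.35) = 10.92 dB

10.92 dB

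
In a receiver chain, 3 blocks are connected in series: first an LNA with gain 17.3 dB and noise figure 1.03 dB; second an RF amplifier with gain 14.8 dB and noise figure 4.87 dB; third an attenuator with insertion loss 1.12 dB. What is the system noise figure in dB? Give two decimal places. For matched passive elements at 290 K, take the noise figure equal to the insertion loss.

Convert to linear (a loss of L dB is a gain of −L dB): F_i = 10^(NF_i/10), G_i = 10^(G_i,dB/10)
  Stage 1: F_1 = 10^(1.03/10) = 1.268, G_1 = 10^(17.3/10) = 53.70
  Stage 2: F_2 = 10^(4.87/10) = 3.069, G_2 = 10^(14.8/10) = 30.20
  Stage 3: F_3 = 10^(1.12/10) = 1.294, G_3 = 10^(−1.12/10) = 0.7727
Friis cascade:
  F = 1.268 + (3.069 − 1)/53.70 + (1.294 − 1)/1622 = 1.306
NF = 10 log₁₀(1.306) = 1.16 dB

1.16 dB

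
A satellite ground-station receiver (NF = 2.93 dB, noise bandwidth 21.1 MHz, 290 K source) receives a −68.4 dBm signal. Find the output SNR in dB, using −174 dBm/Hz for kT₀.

29.4 dB

Noise floor: N = −174 + 10 log₁₀(B) + NF
10 log₁₀(2.11×10⁷) = 73.24 dB
N = −174 + 73.24 + 2.93 = −97.83 dBm
SNR = P_sig − N = −68.4 − (−97.83) = 29.43 dB → 29.4 dB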